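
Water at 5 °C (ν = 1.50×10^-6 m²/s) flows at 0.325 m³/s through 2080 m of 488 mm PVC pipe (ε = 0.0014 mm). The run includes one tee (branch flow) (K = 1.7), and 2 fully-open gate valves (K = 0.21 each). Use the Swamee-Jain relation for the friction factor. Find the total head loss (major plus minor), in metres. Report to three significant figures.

H_L ≈ 8.76 m

V = 4Q/(πD²) = 1.738 m/s; V²/2g = 0.1539 m
Re = 5.65×10^5, ε/D = 2.87×10^-6 → f = 0.01286 (Swamee-Jain)
Major: h_f = f(L/D)·V²/2g = 0.01286·4262·0.1539 = 8.434 m
Minor: ΣK = 2.12; h_m = ΣK·V²/2g = 0.3262 m
Total H_L = 8.434 + 0.3262 = 8.760 m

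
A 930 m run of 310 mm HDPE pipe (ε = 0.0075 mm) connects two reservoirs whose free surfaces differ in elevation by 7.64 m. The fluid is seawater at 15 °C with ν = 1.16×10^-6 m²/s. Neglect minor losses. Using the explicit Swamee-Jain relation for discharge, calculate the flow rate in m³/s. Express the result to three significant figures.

Q ≈ 0.146 m³/s

Swamee-Jain (Type II): Q = -0.965·√(gD⁵h_f/L)·ln[ε/(3.7D) + √(3.17ν²L/(gD³h_f))]
√(gD⁵h_f/L) = √(9.81·0.310⁵·7.64/930) = 0.01519
ε/(3.7D) = 6.54×10^-6; √(3.17ν²L/(gD³h_f)) = 4.22×10^-5
Q = -0.965·0.01519·ln(4.869×10^-5) = 0.1456 m³/s
Check: V = 1.93 m/s, Re = 5.15×10^5, f = 0.01341, h_f = 7.62 m ≈ 7.64 m ✓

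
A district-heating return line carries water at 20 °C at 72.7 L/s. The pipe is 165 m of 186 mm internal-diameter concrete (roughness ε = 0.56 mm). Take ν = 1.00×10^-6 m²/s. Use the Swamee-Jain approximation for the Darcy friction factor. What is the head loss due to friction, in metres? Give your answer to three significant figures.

V = 4Q/(πD²) = 4·0.0727/(π·0.186²) = 2.676 m/s
Re = VD/ν = 2.676·0.186/1.00×10^-6 = 4.98×10^5 → turbulent
ε/D = 0.56/186 = 0.00301
Swamee-Jain: f = 0.02657
h_f = f(L/D)V²/(2g) = 0.02657·(165/0.186)·2.676²/(2·9.81) = 8.601 m

h_f ≈ 8.60 m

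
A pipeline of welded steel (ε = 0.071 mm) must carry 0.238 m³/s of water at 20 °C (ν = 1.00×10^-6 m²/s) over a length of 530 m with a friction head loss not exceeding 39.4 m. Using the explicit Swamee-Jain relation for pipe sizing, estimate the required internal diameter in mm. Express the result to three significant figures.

Swamee-Jain (Type III): D = 0.66·[ε^1.25·(LQ²/(gh_f))^4.75 + ν·Q^9.4·(L/(gh_f))^5.2]^0.04
LQ²/(gh_f) = 0.07767; L/(gh_f) = 1.371
Term 1 = ε^1.25·(…)^4.75 = 3.49×10^-11; Term 2 = ν·Q^9.4·(…)^5.2 = 7.13×10^-12
D = 0.66·(3.49×10^-11 + 7.13×10^-12)^0.04 = 0.2538 m = 254 mm
Check: V = 4.70 m/s, Re = 1.19×10^6, f = 0.01546, h_f = 36.4 m ≈ 39.4 m ✓

D ≈ 254 mm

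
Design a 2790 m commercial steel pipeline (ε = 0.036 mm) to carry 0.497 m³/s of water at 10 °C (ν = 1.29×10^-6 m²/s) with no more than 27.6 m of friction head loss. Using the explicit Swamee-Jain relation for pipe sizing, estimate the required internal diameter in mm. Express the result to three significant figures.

Swamee-Jain (Type III): D = 0.66·[ε^1.25·(LQ²/(gh_f))^4.75 + ν·Q^9.4·(L/(gh_f))^5.2]^0.04
LQ²/(gh_f) = 2.545; L/(gh_f) = 10.30
Term 1 = ε^1.25·(…)^4.75 = 2.36×10^-4; Term 2 = ν·Q^9.4·(…)^5.2 = 3.34×10^-4
D = 0.66·(2.36×10^-4 + 3.34×10^-4)^0.04 = 0.4895 m = 490 mm
Check: V = 2.64 m/s, Re = 1.00×10^6, f = 0.01309, h_f = 26.5 m ≈ 27.6 m ✓

D ≈ 490 mm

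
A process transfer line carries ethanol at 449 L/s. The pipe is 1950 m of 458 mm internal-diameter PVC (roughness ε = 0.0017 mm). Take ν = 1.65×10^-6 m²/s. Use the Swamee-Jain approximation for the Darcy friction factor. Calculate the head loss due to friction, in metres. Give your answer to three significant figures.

h_f ≈ 19.7 m

V = 4Q/(πD²) = 4·0.449/(π·0.458²) = 2.725 m/s
Re = VD/ν = 2.725·0.458/1.65×10^-6 = 7.56×10^5 → turbulent
ε/D = 0.0017/458 = 3.71×10^-6
Swamee-Jain: f = 0.01225
h_f = f(L/D)V²/(2g) = 0.01225·(1950/0.458)·2.725²/(2·9.81) = 19.75 m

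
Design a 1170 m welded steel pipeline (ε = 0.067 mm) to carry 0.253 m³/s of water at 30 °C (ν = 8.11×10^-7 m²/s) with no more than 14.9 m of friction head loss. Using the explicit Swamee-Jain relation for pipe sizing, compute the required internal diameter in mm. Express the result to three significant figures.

D ≈ 364 mm

Swamee-Jain (Type III): D = 0.66·[ε^1.25·(LQ²/(gh_f))^4.75 + ν·Q^9.4·(L/(gh_f))^5.2]^0.04
LQ²/(gh_f) = 0.5124; L/(gh_f) = 8.004
Term 1 = ε^1.25·(…)^4.75 = 2.53×10^-7; Term 2 = ν·Q^9.4·(…)^5.2 = 9.90×10^-8
D = 0.66·(2.53×10^-7 + 9.90×10^-8)^0.04 = 0.3643 m = 364 mm
Check: V = 2.43 m/s, Re = 1.09×10^6, f = 0.01452, h_f = 14.0 m ≈ 14.9 m ✓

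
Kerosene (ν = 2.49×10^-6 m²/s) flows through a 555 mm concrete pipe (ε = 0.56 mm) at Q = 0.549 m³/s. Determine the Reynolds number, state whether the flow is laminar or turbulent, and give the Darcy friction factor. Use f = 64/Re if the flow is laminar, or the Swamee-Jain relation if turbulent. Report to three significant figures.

V = 4Q/(πD²) = 2.269 m/s
Re = VD/ν = 2.269·0.555/2.49×10^-6 = 5.06×10^5
Re > 4000 → turbulent; ε/D = 0.00101
Swamee-Jain: f = 0.02039

Re ≈ 5.06×10^5; turbulent; f ≈ 0.0204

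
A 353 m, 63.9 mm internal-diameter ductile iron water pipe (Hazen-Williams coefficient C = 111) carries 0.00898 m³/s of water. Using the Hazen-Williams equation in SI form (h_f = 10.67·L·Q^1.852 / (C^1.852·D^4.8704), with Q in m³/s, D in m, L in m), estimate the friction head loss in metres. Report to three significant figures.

h_f ≈ 65.3 m

h_f = 10.67·353·0.00898^1.852 / (111^1.852·0.0639^4.8704) = 65.34 m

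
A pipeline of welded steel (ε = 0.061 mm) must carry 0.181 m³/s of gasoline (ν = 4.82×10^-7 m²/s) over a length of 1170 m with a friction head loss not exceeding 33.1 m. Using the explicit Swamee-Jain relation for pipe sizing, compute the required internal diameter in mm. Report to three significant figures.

D ≈ 273 mm

Swamee-Jain (Type III): D = 0.66·[ε^1.25·(LQ²/(gh_f))^4.75 + ν·Q^9.4·(L/(gh_f))^5.2]^0.04
LQ²/(gh_f) = 0.1180; L/(gh_f) = 3.603
Term 1 = ε^1.25·(…)^4.75 = 2.11×10^-10; Term 2 = ν·Q^9.4·(…)^5.2 = 3.98×10^-11
D = 0.66·(2.11×10^-10 + 3.98×10^-11)^0.04 = 0.2726 m = 273 mm
Check: V = 3.10 m/s, Re = 1.75×10^6, f = 0.01466, h_f = 30.9 m ≈ 33.1 m ✓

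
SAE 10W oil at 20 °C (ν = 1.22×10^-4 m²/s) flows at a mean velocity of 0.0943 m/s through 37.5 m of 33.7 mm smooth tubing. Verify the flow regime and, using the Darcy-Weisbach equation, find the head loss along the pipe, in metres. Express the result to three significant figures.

Re = VD/ν = 0.0943·0.03370/1.22×10^-4 = 26.0 → laminar (Re < 2300)
f = 64/Re = 2.457
h_f = f(L/D)V²/(2g) = 2.457·(37.5/0.03370)·0.0943²/(2·9.81) = 1.239 m

h_f ≈ 1.24 m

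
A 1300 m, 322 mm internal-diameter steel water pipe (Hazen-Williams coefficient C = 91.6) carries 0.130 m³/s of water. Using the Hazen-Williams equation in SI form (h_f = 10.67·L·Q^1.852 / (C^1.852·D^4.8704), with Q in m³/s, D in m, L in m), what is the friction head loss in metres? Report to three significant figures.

h_f = 10.67·1300·0.130^1.852 / (91.6^1.852·0.322^4.8704) = 18.39 m

h_f ≈ 18.4 m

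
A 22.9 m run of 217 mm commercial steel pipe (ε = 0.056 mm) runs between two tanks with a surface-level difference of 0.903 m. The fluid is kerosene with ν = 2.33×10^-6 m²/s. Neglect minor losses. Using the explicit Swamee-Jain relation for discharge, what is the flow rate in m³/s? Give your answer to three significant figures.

Q ≈ 0.117 m³/s

Swamee-Jain (Type II): Q = -0.965·√(gD⁵h_f/L)·ln[ε/(3.7D) + √(3.17ν²L/(gD³h_f))]
√(gD⁵h_f/L) = √(9.81·0.217⁵·0.903/22.9) = 0.01364
ε/(3.7D) = 6.97×10^-5; √(3.17ν²L/(gD³h_f)) = 6.60×10^-5
Q = -0.965·0.01364·ln(1.357×10^-4) = 0.1172 m³/s
Check: V = 3.17 m/s, Re = 2.95×10^5, f = 0.01679, h_f = 0.907 m ≈ 0.903 m ✓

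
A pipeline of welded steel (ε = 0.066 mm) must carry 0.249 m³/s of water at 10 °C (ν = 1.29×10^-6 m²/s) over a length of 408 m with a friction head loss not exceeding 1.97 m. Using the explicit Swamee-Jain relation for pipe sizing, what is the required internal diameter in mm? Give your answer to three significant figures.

Swamee-Jain (Type III): D = 0.66·[ε^1.25·(LQ²/(gh_f))^4.75 + ν·Q^9.4·(L/(gh_f))^5.2]^0.04
LQ²/(gh_f) = 1.309; L/(gh_f) = 21.11
Term 1 = ε^1.25·(…)^4.75 = 2.14×10^-5; Term 2 = ν·Q^9.4·(…)^5.2 = 2.10×10^-5
D = 0.66·(2.14×10^-5 + 2.10×10^-5)^0.04 = 0.4412 m = 441 mm
Check: V = 1.63 m/s, Re = 5.57×10^5, f = 0.01486, h_f = 1.86 m ≈ 1.97 m ✓

D ≈ 441 mm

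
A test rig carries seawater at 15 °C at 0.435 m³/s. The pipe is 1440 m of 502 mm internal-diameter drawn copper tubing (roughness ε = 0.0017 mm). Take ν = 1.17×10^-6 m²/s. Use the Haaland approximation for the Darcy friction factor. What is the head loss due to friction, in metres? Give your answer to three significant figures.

h_f ≈ 8.30 m

V = 4Q/(πD²) = 4·0.435/(π·0.502²) = 2.198 m/s
Re = VD/ν = 2.198·0.502/1.17×10^-6 = 9.43×10^5 → turbulent
ε/D = 0.0017/502 = 3.39×10^-6
Haaland: f = 0.01176
h_f = f(L/D)V²/(2g) = 0.01176·(1440/0.502)·2.198²/(2·9.81) = 8.302 m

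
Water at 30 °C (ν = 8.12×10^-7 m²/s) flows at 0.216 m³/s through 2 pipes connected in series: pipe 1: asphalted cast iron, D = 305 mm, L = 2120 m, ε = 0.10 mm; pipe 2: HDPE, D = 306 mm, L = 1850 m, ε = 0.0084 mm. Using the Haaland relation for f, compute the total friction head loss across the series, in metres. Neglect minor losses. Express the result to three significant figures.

H ≈ 80.7 m

Pipe 1: V = 2.956 m/s, Re = 1.11×10^6, ε/D = 3.28×10^-4, f = 0.01579, h_1 = f(L/D)V²/2g = 48.90 m
Pipe 2: V = 2.937 m/s, Re = 1.11×10^6, ε/D = 2.75×10^-5, f = 0.01195, h_2 = f(L/D)V²/2g = 31.75 m
Series → Q common, losses add: H = Σh = 80.66 m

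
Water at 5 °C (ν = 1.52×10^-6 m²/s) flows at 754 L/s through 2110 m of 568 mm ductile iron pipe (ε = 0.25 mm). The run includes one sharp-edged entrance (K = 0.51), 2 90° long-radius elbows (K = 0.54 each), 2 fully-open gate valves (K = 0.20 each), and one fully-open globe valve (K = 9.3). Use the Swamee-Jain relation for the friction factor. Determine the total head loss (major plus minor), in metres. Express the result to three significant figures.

V = 4Q/(πD²) = 2.976 m/s; V²/2g = 0.4513 m
Re = 1.11×10^6, ε/D = 4.40×10^-4 → f = 0.01682 (Swamee-Jain)
Major: h_f = f(L/D)·V²/2g = 0.01682·3715·0.4513 = 28.21 m
Minor: ΣK = 11.3; h_m = ΣK·V²/2g = 5.095 m
Total H_L = 28.21 + 5.095 = 33.30 m

H_L ≈ 33.3 m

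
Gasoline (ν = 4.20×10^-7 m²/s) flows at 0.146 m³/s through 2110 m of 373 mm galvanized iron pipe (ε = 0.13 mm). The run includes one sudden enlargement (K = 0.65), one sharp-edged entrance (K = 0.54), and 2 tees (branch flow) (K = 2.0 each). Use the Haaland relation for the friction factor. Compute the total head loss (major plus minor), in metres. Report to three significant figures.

H_L ≈ 8.68 m

V = 4Q/(πD²) = 1.336 m/s; V²/2g = 0.09099 m
Re = 1.19×10^6, ε/D = 3.49×10^-4 → f = 0.01594 (Haaland)
Major: h_f = f(L/D)·V²/2g = 0.01594·5657·0.09099 = 8.205 m
Minor: ΣK = 5.19; h_m = ΣK·V²/2g = 0.4722 m
Total H_L = 8.205 + 0.4722 = 8.677 m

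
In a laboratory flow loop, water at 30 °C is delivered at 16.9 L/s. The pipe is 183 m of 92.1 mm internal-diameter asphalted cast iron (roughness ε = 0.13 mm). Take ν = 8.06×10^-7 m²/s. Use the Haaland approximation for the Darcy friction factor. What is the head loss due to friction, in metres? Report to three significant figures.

V = 4Q/(πD²) = 4·0.0169/(π·0.0921²) = 2.537 m/s
Re = VD/ν = 2.537·0.0921/8.06×10^-7 = 2.90×10^5 → turbulent
ε/D = 0.13/92.1 = 0.00141
Haaland: f = 0.02213
h_f = f(L/D)V²/(2g) = 0.02213·(183/0.0921)·2.537²/(2·9.81) = 14.42 m

h_f ≈ 14.4 m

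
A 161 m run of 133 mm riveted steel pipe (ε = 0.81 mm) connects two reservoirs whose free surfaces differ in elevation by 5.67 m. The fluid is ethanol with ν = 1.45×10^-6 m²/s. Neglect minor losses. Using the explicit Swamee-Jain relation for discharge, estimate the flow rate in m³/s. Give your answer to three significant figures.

Q ≈ 0.0233 m³/s

Swamee-Jain (Type II): Q = -0.965·√(gD⁵h_f/L)·ln[ε/(3.7D) + √(3.17ν²L/(gD³h_f))]
√(gD⁵h_f/L) = √(9.81·0.133⁵·5.67/161) = 0.003792
ε/(3.7D) = 0.00165; √(3.17ν²L/(gD³h_f)) = 9.06×10^-5
Q = -0.965·0.003792·ln(0.001737) = 0.02326 m³/s
Check: V = 1.67 m/s, Re = 1.54×10^5, f = 0.03301, h_f = 5.71 m ≈ 5.67 m ✓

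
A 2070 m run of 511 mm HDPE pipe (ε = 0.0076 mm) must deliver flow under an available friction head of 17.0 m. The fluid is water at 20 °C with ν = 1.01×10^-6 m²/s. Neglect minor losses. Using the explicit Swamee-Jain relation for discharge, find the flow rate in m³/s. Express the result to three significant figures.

Swamee-Jain (Type II): Q = -0.965·√(gD⁵h_f/L)·ln[ε/(3.7D) + √(3.17ν²L/(gD³h_f))]
√(gD⁵h_f/L) = √(9.81·0.511⁵·17.0/2070) = 0.05298
ε/(3.7D) = 4.02×10^-6; √(3.17ν²L/(gD³h_f)) = 1.73×10^-5
Q = -0.965·0.05298·ln(2.136×10^-5) = 0.5498 m³/s
Check: V = 2.68 m/s, Re = 1.36×10^6, f = 0.01146, h_f = 17.0 m ≈ 17.0 m ✓

Q ≈ 0.550 m³/s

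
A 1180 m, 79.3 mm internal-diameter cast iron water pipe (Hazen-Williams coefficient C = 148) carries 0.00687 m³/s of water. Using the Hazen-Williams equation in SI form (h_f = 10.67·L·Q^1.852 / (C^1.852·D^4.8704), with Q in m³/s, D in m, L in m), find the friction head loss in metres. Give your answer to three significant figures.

h_f = 10.67·1180·0.00687^1.852 / (148^1.852·0.0793^4.8704) = 27.27 m

h_f ≈ 27.3 m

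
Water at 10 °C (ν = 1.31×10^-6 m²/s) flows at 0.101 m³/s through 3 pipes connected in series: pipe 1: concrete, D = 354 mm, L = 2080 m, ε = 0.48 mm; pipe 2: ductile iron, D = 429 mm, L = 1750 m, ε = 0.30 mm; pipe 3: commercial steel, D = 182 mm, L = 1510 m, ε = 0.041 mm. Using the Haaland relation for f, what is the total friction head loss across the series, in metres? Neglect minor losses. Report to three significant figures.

H ≈ 107 m

Pipe 1: V = 1.026 m/s, Re = 2.77×10^5, ε/D = 0.00136, f = 0.02196, h_1 = f(L/D)V²/2g = 6.926 m
Pipe 2: V = 0.6987 m/s, Re = 2.29×10^5, ε/D = 6.99×10^-4, f = 0.01945, h_2 = f(L/D)V²/2g = 1.974 m
Pipe 3: V = 3.882 m/s, Re = 5.39×10^5, ε/D = 2.25×10^-4, f = 0.01543, h_3 = f(L/D)V²/2g = 98.36 m
Series → Q common, losses add: H = Σh = 107.3 m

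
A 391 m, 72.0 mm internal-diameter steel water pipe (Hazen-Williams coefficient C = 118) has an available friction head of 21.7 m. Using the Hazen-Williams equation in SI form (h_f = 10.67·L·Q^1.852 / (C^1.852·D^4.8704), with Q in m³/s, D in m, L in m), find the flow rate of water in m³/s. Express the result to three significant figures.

Rearranging: Q = [h_f·C^1.852·D^4.8704 / (10.67·L)]^(1/1.852)
Q = [21.7·118^1.852·0.0720^4.8704 / (10.67·391)]^0.540 = 0.006819 m³/s

Q ≈ 0.00682 m³/s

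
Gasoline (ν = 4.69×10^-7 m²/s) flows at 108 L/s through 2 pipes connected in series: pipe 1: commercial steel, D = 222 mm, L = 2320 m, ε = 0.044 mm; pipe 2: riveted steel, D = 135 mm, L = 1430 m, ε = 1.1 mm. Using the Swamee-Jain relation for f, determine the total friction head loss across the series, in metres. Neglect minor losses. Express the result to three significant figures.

Pipe 1: V = 2.790 m/s, Re = 1.32×10^6, ε/D = 1.98×10^-4, f = 0.01454, h_1 = f(L/D)V²/2g = 60.29 m
Pipe 2: V = 7.545 m/s, Re = 2.17×10^6, ε/D = 0.00815, f = 0.03547, h_2 = f(L/D)V²/2g = 1090 m
Series → Q common, losses add: H = Σh = 1150 m

H ≈ 1150 m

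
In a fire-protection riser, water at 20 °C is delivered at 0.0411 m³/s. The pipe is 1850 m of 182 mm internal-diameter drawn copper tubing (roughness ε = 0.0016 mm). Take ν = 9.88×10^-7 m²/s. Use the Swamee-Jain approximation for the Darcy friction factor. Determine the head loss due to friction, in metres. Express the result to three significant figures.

V = 4Q/(πD²) = 4·0.0411/(π·0.182²) = 1.580 m/s
Re = VD/ν = 1.580·0.182/9.88×10^-7 = 2.91×10^5 → turbulent
ε/D = 0.0016/182 = 8.79×10^-6
Swamee-Jain: f = 0.01456
h_f = f(L/D)V²/(2g) = 0.01456·(1850/0.182)·1.580²/(2·9.81) = 18.82 m

h_f ≈ 18.8 m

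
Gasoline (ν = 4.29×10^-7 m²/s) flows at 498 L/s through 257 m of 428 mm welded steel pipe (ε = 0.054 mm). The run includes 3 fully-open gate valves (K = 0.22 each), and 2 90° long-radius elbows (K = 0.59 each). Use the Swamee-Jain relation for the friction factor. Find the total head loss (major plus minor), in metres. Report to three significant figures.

H_L ≈ 5.90 m

V = 4Q/(πD²) = 3.461 m/s; V²/2g = 0.6107 m
Re = 3.45×10^6, ε/D = 1.26×10^-4 → f = 0.01303 (Swamee-Jain)
Major: h_f = f(L/D)·V²/2g = 0.01303·600.5·0.6107 = 4.776 m
Minor: ΣK = 1.84; h_m = ΣK·V²/2g = 1.124 m
Total H_L = 4.776 + 1.124 = 5.900 m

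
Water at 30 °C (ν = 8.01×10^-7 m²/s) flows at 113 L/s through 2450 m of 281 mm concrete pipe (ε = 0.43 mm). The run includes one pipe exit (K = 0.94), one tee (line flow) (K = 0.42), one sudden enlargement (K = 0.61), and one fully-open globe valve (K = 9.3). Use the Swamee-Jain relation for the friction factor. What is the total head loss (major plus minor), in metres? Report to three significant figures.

V = 4Q/(πD²) = 1.822 m/s; V²/2g = 0.1692 m
Re = 6.39×10^5, ε/D = 0.00153 → f = 0.02229 (Swamee-Jain)
Major: h_f = f(L/D)·V²/2g = 0.02229·8719·0.1692 = 32.89 m
Minor: ΣK = 11.3; h_m = ΣK·V²/2g = 1.907 m
Total H_L = 32.89 + 1.907 = 34.79 m

H_L ≈ 34.8 m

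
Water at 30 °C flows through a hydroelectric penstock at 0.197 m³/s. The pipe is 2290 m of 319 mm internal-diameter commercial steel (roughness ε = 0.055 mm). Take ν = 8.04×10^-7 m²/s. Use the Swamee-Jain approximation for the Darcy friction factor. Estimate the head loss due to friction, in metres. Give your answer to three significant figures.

h_f ≈ 32.2 m

V = 4Q/(πD²) = 4·0.197/(π·0.319²) = 2.465 m/s
Re = VD/ν = 2.465·0.319/8.04×10^-7 = 9.78×10^5 → turbulent
ε/D = 0.055/319 = 1.72×10^-4
Swamee-Jain: f = 0.01448
h_f = f(L/D)V²/(2g) = 0.01448·(2290/0.319)·2.465²/(2·9.81) = 32.18 m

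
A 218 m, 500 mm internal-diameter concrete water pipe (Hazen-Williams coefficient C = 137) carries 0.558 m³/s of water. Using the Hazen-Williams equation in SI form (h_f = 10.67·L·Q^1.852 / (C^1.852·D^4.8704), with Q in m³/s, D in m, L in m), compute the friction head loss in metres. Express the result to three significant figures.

h_f ≈ 2.55 m

h_f = 10.67·218·0.558^1.852 / (137^1.852·0.500^4.8704) = 2.549 m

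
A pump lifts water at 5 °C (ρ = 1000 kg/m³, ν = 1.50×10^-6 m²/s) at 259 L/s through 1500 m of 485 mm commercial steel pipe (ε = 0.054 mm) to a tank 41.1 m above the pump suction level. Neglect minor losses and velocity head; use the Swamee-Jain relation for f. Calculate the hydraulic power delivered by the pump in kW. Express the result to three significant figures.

V = 4Q/(πD²) = 1.402 m/s; Re = 4.53×10^5; ε/D = 1.11×10^-4; f = 0.01476
h_f = f(L/D)V²/2g = 4.573 m
Total head H = z + h_f = 41.1 + 4.573 = 45.67 m
P_hyd = ρgQH = 1000·9.81·0.259·45.67 = 116.0 kW

P_hyd ≈ 116 kW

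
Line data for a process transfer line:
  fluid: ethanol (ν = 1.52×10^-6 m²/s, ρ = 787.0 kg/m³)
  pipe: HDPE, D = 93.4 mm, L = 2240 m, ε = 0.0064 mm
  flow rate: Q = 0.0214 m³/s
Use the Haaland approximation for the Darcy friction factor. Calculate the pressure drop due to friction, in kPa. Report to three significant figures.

Δp ≈ 1480 kPa

V = 4Q/(πD²) = 4·0.0214/(π·0.0934²) = 3.123 m/s
Re = VD/ν = 3.123·0.0934/1.52×10^-6 = 1.92×10^5 → turbulent
ε/D = 0.0064/93.4 = 6.85×10^-5
Haaland: f = 0.01608
h_f = f(L/D)V²/(2g) = 0.01608·(2240/0.0934)·3.123²/(2·9.81) = 191.7 m
Δp = ρg·h_f = 787.0·9.81·191.7 = 1480 kPa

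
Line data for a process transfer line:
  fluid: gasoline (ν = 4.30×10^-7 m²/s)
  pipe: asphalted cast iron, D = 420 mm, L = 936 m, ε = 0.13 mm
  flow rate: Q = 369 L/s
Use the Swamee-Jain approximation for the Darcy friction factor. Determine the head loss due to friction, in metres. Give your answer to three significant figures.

h_f ≈ 12.4 m

V = 4Q/(πD²) = 4·0.369/(π·0.420²) = 2.663 m/s
Re = VD/ν = 2.663·0.420/4.30×10^-7 = 2.60×10^6 → turbulent
ε/D = 0.13/420 = 3.10×10^-4
Swamee-Jain: f = 0.01539
h_f = f(L/D)V²/(2g) = 0.01539·(936/0.420)·2.663²/(2·9.81) = 12.40 m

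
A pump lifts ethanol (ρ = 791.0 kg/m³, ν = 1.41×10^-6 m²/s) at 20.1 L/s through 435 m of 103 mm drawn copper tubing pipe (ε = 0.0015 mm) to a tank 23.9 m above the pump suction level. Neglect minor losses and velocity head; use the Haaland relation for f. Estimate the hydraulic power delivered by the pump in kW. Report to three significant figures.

V = 4Q/(πD²) = 2.412 m/s; Re = 1.76×10^5; ε/D = 1.46×10^-5; f = 0.01597
h_f = f(L/D)V²/2g = 20.00 m
Total head H = z + h_f = 23.9 + 20.00 = 43.90 m
P_hyd = ρgQH = 791.0·9.81·0.0201·43.90 = 6.848 kW

P_hyd ≈ 6.85 kW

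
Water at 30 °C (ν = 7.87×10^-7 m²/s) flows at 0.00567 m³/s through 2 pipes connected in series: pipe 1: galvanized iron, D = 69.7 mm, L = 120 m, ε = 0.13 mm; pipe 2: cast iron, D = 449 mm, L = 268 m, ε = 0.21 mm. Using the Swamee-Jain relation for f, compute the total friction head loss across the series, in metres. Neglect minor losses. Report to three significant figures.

Pipe 1: V = 1.486 m/s, Re = 1.32×10^5, ε/D = 0.00187, f = 0.02457, h_1 = f(L/D)V²/2g = 4.761 m
Pipe 2: V = 0.03581 m/s, Re = 2.04×10^4, ε/D = 4.68×10^-4, f = 0.02682, h_2 = f(L/D)V²/2g = 0.001046 m
Series → Q common, losses add: H = Σh = 4.762 m

H ≈ 4.76 m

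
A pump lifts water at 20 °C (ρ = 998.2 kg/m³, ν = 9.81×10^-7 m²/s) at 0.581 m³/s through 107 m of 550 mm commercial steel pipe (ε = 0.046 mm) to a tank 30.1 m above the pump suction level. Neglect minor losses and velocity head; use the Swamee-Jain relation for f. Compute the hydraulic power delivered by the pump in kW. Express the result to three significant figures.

P_hyd ≈ 176 kW

V = 4Q/(πD²) = 2.445 m/s; Re = 1.37×10^6; ε/D = 8.36×10^-5; f = 0.01291
h_f = f(L/D)V²/2g = 0.7657 m
Total head H = z + h_f = 30.1 + 0.7657 = 30.87 m
P_hyd = ρgQH = 998.2·9.81·0.581·30.87 = 175.6 kW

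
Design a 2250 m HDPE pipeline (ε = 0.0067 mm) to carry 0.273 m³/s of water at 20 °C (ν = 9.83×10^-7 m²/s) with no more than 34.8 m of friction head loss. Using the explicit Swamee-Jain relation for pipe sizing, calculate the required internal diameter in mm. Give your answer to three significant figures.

Swamee-Jain (Type III): D = 0.66·[ε^1.25·(LQ²/(gh_f))^4.75 + ν·Q^9.4·(L/(gh_f))^5.2]^0.04
LQ²/(gh_f) = 0.4912; L/(gh_f) = 6.591
Term 1 = ε^1.25·(…)^4.75 = 1.16×10^-8; Term 2 = ν·Q^9.4·(…)^5.2 = 8.93×10^-8
D = 0.66·(1.16×10^-8 + 8.93×10^-8)^0.04 = 0.3465 m = 347 mm
Check: V = 2.90 m/s, Re = 1.02×10^6, f = 0.01203, h_f = 33.4 m ≈ 34.8 m ✓

D ≈ 347 mm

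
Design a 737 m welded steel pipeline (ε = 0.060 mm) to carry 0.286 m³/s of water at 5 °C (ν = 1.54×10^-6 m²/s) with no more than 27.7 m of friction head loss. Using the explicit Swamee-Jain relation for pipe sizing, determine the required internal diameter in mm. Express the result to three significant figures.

Swamee-Jain (Type III): D = 0.66·[ε^1.25·(LQ²/(gh_f))^4.75 + ν·Q^9.4·(L/(gh_f))^5.2]^0.04
LQ²/(gh_f) = 0.2218; L/(gh_f) = 2.712
Term 1 = ε^1.25·(…)^4.75 = 4.13×10^-9; Term 2 = ν·Q^9.4·(…)^5.2 = 2.14×10^-9
D = 0.66·(4.13×10^-9 + 2.14×10^-9)^0.04 = 0.3101 m = 310 mm
Check: V = 3.79 m/s, Re = 7.63×10^5, f = 0.01495, h_f = 26.0 m ≈ 27.7 m ✓

D ≈ 310 mm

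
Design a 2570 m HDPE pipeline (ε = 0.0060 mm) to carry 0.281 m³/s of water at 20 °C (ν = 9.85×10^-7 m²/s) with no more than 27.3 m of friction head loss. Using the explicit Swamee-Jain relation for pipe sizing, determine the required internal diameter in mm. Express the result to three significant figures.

D ≈ 378 mm

Swamee-Jain (Type III): D = 0.66·[ε^1.25·(LQ²/(gh_f))^4.75 + ν·Q^9.4·(L/(gh_f))^5.2]^0.04
LQ²/(gh_f) = 0.7577; L/(gh_f) = 9.596
Term 1 = ε^1.25·(…)^4.75 = 7.95×10^-8; Term 2 = ν·Q^9.4·(…)^5.2 = 8.28×10^-7
D = 0.66·(7.95×10^-8 + 8.28×10^-7)^0.04 = 0.3783 m = 378 mm
Check: V = 2.50 m/s, Re = 9.60×10^5, f = 0.01206, h_f = 26.1 m ≈ 27.3 m ✓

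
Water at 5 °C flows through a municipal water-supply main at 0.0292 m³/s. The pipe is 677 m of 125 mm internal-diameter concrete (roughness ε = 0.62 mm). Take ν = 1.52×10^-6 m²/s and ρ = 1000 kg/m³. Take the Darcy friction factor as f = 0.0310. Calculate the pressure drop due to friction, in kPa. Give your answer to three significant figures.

V = 4Q/(πD²) = 4·0.0292/(π·0.125²) = 2.379 m/s
h_f = f(L/D)V²/(2g) = 0.03100·(677/0.125)·2.379²/(2·9.81) = 48.45 m
Δp = ρg·h_f = 1000·9.81·48.45 = 475.3 kPa

Δp ≈ 475 kPa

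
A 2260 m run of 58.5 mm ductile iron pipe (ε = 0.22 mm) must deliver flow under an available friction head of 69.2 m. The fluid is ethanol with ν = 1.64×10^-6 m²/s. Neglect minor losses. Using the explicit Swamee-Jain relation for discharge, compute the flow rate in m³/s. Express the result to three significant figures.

Q ≈ 0.00288 m³/s

Swamee-Jain (Type II): Q = -0.965·√(gD⁵h_f/L)·ln[ε/(3.7D) + √(3.17ν²L/(gD³h_f))]
√(gD⁵h_f/L) = √(9.81·0.0585⁵·69.2/2260) = 4.537×10^-4
ε/(3.7D) = 0.00102; √(3.17ν²L/(gD³h_f)) = 3.77×10^-4
Q = -0.965·4.537×10^-4·ln(0.001393) = 0.002879 m³/s
Check: V = 1.07 m/s, Re = 3.82×10^4, f = 0.03101, h_f = 70.1 m ≈ 69.2 m ✓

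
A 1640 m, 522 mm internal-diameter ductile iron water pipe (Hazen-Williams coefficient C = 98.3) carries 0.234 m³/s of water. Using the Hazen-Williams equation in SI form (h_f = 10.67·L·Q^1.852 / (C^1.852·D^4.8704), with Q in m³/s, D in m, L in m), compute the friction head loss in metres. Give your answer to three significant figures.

h_f = 10.67·1640·0.234^1.852 / (98.3^1.852·0.522^4.8704) = 5.750 m

h_f ≈ 5.75 m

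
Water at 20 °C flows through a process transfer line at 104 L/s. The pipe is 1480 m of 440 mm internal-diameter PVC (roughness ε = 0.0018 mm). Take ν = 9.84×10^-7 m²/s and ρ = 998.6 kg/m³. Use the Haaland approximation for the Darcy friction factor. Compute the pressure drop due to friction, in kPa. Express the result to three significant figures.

V = 4Q/(πD²) = 4·0.104/(π·0.440²) = 0.6840 m/s
Re = VD/ν = 0.6840·0.440/9.84×10^-7 = 3.06×10^5 → turbulent
ε/D = 0.0018/440 = 4.09×10^-6
Haaland: f = 0.01432
h_f = f(L/D)V²/(2g) = 0.01432·(1480/0.440)·0.6840²/(2·9.81) = 1.149 m
Δp = ρg·h_f = 998.6·9.81·1.149 = 11.25 kPa

Δp ≈ 11.3 kPa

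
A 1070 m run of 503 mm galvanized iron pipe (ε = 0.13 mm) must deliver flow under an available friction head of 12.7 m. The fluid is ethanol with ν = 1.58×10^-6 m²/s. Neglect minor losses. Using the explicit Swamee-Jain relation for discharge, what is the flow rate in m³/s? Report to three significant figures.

Q ≈ 0.549 m³/s

Swamee-Jain (Type II): Q = -0.965·√(gD⁵h_f/L)·ln[ε/(3.7D) + √(3.17ν²L/(gD³h_f))]
√(gD⁵h_f/L) = √(9.81·0.503⁵·12.7/1070) = 0.06123
ε/(3.7D) = 6.99×10^-5; √(3.17ν²L/(gD³h_f)) = 2.31×10^-5
Q = -0.965·0.06123·ln(9.296×10^-5) = 0.5485 m³/s
Check: V = 2.76 m/s, Re = 8.79×10^5, f = 0.01547, h_f = 12.8 m ≈ 12.7 m ✓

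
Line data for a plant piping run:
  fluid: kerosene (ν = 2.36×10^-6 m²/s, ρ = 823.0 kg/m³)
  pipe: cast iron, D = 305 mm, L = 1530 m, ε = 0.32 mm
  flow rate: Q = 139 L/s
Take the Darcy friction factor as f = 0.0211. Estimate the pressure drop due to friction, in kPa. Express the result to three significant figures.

V = 4Q/(πD²) = 4·0.139/(π·0.305²) = 1.903 m/s
h_f = f(L/D)V²/(2g) = 0.02110·(1530/0.305)·1.903²/(2·9.81) = 19.53 m
Δp = ρg·h_f = 823.0·9.81·19.53 = 157.7 kPa

Δp ≈ 158 kPa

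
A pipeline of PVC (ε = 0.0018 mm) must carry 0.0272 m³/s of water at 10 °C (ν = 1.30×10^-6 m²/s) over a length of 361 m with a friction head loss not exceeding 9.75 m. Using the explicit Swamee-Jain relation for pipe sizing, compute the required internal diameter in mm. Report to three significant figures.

Swamee-Jain (Type III): D = 0.66·[ε^1.25·(LQ²/(gh_f))^4.75 + ν·Q^9.4·(L/(gh_f))^5.2]^0.04
LQ²/(gh_f) = 0.002792; L/(gh_f) = 3.774
Term 1 = ε^1.25·(…)^4.75 = 4.87×10^-20; Term 2 = ν·Q^9.4·(…)^5.2 = 2.50×10^-18
D = 0.66·(4.87×10^-20 + 2.50×10^-18)^0.04 = 0.1306 m = 131 mm
Check: V = 2.03 m/s, Re = 2.04×10^5, f = 0.01560, h_f = 9.07 m ≈ 9.75 m ✓

D ≈ 131 mm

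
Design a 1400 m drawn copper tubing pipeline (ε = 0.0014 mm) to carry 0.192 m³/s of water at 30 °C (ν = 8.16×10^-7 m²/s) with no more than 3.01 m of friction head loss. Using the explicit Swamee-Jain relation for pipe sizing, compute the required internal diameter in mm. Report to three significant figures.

D ≈ 452 mm

Swamee-Jain (Type III): D = 0.66·[ε^1.25·(LQ²/(gh_f))^4.75 + ν·Q^9.4·(L/(gh_f))^5.2]^0.04
LQ²/(gh_f) = 1.748; L/(gh_f) = 47.41
Term 1 = ε^1.25·(…)^4.75 = 6.83×10^-7; Term 2 = ν·Q^9.4·(…)^5.2 = 7.75×10^-5
D = 0.66·(6.83×10^-7 + 7.75×10^-5)^0.04 = 0.4521 m = 452 mm
Check: V = 1.20 m/s, Re = 6.63×10^5, f = 0.01252, h_f = 2.82 m ≈ 3.01 m ✓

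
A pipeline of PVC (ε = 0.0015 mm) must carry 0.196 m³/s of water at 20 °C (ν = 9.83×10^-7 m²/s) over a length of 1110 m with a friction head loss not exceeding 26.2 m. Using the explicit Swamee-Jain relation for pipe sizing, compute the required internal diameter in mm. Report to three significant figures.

Swamee-Jain (Type III): D = 0.66·[ε^1.25·(LQ²/(gh_f))^4.75 + ν·Q^9.4·(L/(gh_f))^5.2]^0.04
LQ²/(gh_f) = 0.1659; L/(gh_f) = 4.319
Term 1 = ε^1.25·(…)^4.75 = 1.03×10^-11; Term 2 = ν·Q^9.4·(…)^5.2 = 4.40×10^-10
D = 0.66·(1.03×10^-11 + 4.40×10^-10)^0.04 = 0.2791 m = 279 mm
Check: V = 3.20 m/s, Re = 9.10×10^5, f = 0.01192, h_f = 24.8 m ≈ 26.2 m ✓

D ≈ 279 mm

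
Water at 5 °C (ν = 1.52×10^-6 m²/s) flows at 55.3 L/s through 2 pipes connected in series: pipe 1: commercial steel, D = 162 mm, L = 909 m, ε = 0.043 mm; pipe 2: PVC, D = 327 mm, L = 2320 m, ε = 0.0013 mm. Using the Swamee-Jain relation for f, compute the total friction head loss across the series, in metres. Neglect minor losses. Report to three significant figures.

Pipe 1: V = 2.683 m/s, Re = 2.86×10^5, ε/D = 2.65×10^-4, f = 0.01689, h_1 = f(L/D)V²/2g = 34.78 m
Pipe 2: V = 0.6585 m/s, Re = 1.42×10^5, ε/D = 3.98×10^-6, f = 0.01666, h_2 = f(L/D)V²/2g = 2.612 m
Series → Q common, losses add: H = Σh = 37.39 m

H ≈ 37.4 m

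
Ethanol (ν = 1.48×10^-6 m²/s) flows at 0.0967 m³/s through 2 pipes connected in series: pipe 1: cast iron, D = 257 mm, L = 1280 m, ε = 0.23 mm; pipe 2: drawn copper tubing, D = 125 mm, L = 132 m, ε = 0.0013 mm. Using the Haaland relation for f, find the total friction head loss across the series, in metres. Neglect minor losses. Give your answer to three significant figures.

Pipe 1: V = 1.864 m/s, Re = 3.24×10^5, ε/D = 8.95×10^-4, f = 0.02001, h_1 = f(L/D)V²/2g = 17.65 m
Pipe 2: V = 7.880 m/s, Re = 6.66×10^5, ε/D = 1.04×10^-5, f = 0.01256, h_2 = f(L/D)V²/2g = 41.99 m
Series → Q common, losses add: H = Σh = 59.64 m

H ≈ 59.6 m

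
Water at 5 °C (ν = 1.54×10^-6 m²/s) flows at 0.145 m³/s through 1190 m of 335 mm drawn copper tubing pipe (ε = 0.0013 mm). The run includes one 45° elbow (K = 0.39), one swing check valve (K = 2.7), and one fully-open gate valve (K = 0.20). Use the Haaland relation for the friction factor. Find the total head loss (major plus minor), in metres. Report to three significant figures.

H_L ≈ 7.27 m

V = 4Q/(πD²) = 1.645 m/s; V²/2g = 0.1379 m
Re = 3.58×10^5, ε/D = 3.88×10^-6 → f = 0.01391 (Haaland)
Major: h_f = f(L/D)·V²/2g = 0.01391·3552·0.1379 = 6.818 m
Minor: ΣK = 3.29; h_m = ΣK·V²/2g = 0.4538 m
Total H_L = 6.818 + 0.4538 = 7.272 m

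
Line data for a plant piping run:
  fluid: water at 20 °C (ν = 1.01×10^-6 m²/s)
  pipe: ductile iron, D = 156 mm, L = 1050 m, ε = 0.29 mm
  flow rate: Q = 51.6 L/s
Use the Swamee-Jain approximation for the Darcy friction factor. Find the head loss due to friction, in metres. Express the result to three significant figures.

V = 4Q/(πD²) = 4·0.0516/(π·0.156²) = 2.700 m/s
Re = VD/ν = 2.700·0.156/1.01×10^-6 = 4.17×10^5 → turbulent
ε/D = 0.29/156 = 0.00186
Swamee-Jain: f = 0.02356
h_f = f(L/D)V²/(2g) = 0.02356·(1050/0.156)·2.700²/(2·9.81) = 58.90 m

h_f ≈ 58.9 m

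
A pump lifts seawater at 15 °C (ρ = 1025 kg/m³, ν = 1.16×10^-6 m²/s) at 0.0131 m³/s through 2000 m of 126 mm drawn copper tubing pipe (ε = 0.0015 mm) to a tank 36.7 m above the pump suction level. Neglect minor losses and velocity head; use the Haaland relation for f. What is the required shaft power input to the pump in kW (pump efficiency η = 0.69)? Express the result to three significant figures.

P_shaft ≈ 9.97 kW

V = 4Q/(πD²) = 1.051 m/s; Re = 1.14×10^5; ε/D = 1.19×10^-5; f = 0.01739
h_f = f(L/D)V²/2g = 15.53 m
Total head H = z + h_f = 36.7 + 15.53 = 52.23 m
P_hyd = ρgQH = 1025·9.81·0.0131·52.23 = 6.880 kW
P_shaft = P_hyd/η = 6.880/0.69 = 9.971 kW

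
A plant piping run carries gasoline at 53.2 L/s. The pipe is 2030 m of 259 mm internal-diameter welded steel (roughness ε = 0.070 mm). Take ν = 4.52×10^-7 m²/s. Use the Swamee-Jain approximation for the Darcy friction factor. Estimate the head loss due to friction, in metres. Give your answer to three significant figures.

V = 4Q/(πD²) = 4·0.0532/(π·0.259²) = 1.010 m/s
Re = VD/ν = 1.010·0.259/4.52×10^-7 = 5.79×10^5 → turbulent
ε/D = 0.070/259 = 2.70×10^-4
Swamee-Jain: f = 0.01597
h_f = f(L/D)V²/(2g) = 0.01597·(2030/0.259)·1.010²/(2·9.81) = 6.504 m

h_f ≈ 6.50 m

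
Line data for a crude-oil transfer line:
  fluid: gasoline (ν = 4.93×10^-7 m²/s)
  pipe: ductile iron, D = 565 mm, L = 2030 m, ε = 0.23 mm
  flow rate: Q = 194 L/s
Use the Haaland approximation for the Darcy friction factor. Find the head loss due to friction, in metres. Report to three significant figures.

h_f ≈ 1.82 m

V = 4Q/(πD²) = 4·0.194/(π·0.565²) = 0.7738 m/s
Re = VD/ν = 0.7738·0.565/4.93×10^-7 = 8.87×10^5 → turbulent
ε/D = 0.23/565 = 4.07×10^-4
Haaland: f = 0.01656
h_f = f(L/D)V²/(2g) = 0.01656·(2030/0.565)·0.7738²/(2·9.81) = 1.815 m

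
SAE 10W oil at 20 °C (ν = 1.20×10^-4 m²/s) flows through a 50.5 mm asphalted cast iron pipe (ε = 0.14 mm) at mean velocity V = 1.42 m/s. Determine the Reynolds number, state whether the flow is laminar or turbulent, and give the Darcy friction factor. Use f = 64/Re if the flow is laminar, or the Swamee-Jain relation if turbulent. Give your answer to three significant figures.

Re = VD/ν = 1.420·0.0505/1.20×10^-4 = 598
Re < 2300 → laminar → f = 64/Re = 0.1071

Re ≈ 598; laminar; f = 64/Re ≈ 0.107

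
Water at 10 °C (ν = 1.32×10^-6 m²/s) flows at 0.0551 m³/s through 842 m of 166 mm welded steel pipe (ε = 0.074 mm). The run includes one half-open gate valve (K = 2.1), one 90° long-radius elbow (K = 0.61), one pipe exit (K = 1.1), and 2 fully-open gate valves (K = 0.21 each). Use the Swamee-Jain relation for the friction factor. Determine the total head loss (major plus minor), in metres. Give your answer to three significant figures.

V = 4Q/(πD²) = 2.546 m/s; V²/2g = 0.3304 m
Re = 3.20×10^5, ε/D = 4.46×10^-4 → f = 0.01792 (Swamee-Jain)
Major: h_f = f(L/D)·V²/2g = 0.01792·5072·0.3304 = 30.03 m
Minor: ΣK = 4.23; h_m = ΣK·V²/2g = 1.397 m
Total H_L = 30.03 + 1.397 = 31.43 m

H_L ≈ 31.4 m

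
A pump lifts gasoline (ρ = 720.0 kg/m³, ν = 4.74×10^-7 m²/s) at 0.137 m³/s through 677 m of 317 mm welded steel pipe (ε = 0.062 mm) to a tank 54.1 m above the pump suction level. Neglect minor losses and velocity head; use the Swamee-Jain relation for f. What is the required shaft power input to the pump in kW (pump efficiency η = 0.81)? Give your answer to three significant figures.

P_shaft ≈ 70.4 kW

V = 4Q/(πD²) = 1.736 m/s; Re = 1.16×10^6; ε/D = 1.96×10^-4; f = 0.01460
h_f = f(L/D)V²/2g = 4.790 m
Total head H = z + h_f = 54.1 + 4.790 = 58.89 m
P_hyd = ρgQH = 720.0·9.81·0.137·58.89 = 56.98 kW
P_shaft = P_hyd/η = 56.98/0.81 = 70.35 kW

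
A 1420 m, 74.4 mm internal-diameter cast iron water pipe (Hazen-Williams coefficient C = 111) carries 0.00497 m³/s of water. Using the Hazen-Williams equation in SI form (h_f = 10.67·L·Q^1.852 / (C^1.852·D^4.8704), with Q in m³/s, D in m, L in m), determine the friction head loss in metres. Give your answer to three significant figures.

h_f = 10.67·1420·0.00497^1.852 / (111^1.852·0.0744^4.8704) = 41.88 m

h_f ≈ 41.9 m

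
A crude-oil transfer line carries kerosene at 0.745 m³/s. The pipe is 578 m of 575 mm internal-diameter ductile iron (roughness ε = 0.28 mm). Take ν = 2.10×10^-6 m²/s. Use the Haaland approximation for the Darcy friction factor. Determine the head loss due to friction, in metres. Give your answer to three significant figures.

V = 4Q/(πD²) = 4·0.745/(π·0.575²) = 2.869 m/s
Re = VD/ν = 2.869·0.575/2.10×10^-6 = 7.86×10^5 → turbulent
ε/D = 0.28/575 = 4.87×10^-4
Haaland: f = 0.01720
h_f = f(L/D)V²/(2g) = 0.01720·(578/0.575)·2.869²/(2·9.81) = 7.253 m

h_f ≈ 7.25 m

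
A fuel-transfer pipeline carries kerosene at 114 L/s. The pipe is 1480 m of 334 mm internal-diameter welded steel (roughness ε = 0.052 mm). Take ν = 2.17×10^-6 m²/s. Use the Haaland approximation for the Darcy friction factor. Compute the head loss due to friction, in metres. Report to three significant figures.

h_f ≈ 6.34 m

V = 4Q/(πD²) = 4·0.114/(π·0.334²) = 1.301 m/s
Re = VD/ν = 1.301·0.334/2.17×10^-6 = 2.00×10^5 → turbulent
ε/D = 0.052/334 = 1.56×10^-4
Haaland: f = 0.01657
h_f = f(L/D)V²/(2g) = 0.01657·(1480/0.334)·1.301²/(2·9.81) = 6.336 m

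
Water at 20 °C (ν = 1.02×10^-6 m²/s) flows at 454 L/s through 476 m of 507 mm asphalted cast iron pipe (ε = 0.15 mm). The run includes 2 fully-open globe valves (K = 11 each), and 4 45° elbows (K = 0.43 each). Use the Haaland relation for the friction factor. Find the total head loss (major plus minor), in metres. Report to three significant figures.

V = 4Q/(πD²) = 2.249 m/s; V²/2g = 0.2578 m
Re = 1.12×10^6, ε/D = 2.96×10^-4 → f = 0.01550 (Haaland)
Major: h_f = f(L/D)·V²/2g = 0.01550·938.9·0.2578 = 3.751 m
Minor: ΣK = 23.7; h_m = ΣK·V²/2g = 6.114 m
Total H_L = 3.751 + 6.114 = 9.865 m

H_L ≈ 9.86 m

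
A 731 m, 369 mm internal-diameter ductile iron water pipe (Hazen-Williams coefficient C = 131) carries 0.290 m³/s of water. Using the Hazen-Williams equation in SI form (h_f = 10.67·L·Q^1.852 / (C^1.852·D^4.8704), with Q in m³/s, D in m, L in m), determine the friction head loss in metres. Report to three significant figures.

h_f ≈ 12.1 m

h_f = 10.67·731·0.290^1.852 / (131^1.852·0.369^4.8704) = 12.13 m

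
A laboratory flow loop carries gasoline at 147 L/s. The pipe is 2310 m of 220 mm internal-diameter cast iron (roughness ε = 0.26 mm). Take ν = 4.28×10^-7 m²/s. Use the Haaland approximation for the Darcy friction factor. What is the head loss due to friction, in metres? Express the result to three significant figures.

V = 4Q/(πD²) = 4·0.147/(π·0.220²) = 3.867 m/s
Re = VD/ν = 3.867·0.220/4.28×10^-7 = 1.99×10^6 → turbulent
ε/D = 0.26/220 = 0.00118
Haaland: f = 0.02062
h_f = f(L/D)V²/(2g) = 0.02062·(2310/0.220)·3.867²/(2·9.81) = 165.0 m

h_f ≈ 165 m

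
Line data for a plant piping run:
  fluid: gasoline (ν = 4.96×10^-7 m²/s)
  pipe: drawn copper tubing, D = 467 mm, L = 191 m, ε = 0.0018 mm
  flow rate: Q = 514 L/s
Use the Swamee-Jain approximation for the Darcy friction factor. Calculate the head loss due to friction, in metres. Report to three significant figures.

V = 4Q/(πD²) = 4·0.514/(π·0.467²) = 3.001 m/s
Re = VD/ν = 3.001·0.467/4.96×10^-7 = 2.83×10^6 → turbulent
ε/D = 0.0018/467 = 3.85×10^-6
Swamee-Jain: f = 0.01000
h_f = f(L/D)V²/(2g) = 0.01000·(191/0.467)·3.001²/(2·9.81) = 1.878 m

h_f ≈ 1.88 m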